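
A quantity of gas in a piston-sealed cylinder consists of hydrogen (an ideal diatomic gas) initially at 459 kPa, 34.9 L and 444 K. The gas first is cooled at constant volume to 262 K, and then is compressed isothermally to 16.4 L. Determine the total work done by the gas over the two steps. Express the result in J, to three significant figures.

W_total ≈ -7140 J

Step 1 (isochoric): W = 0 (constant volume).
After step 1: P = 270.9 kPa (V unchanged).
Step 2 (isothermal): W = P₁V₁ ln(V₂/V₁) = (9453) ln(16.4/34.9) = -7139 J.
W_total = 0 − 7139 = -7139 J.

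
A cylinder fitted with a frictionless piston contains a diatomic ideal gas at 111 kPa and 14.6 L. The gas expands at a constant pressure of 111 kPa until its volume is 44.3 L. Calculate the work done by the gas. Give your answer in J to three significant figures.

Isobaric: W = P ΔV.
W = (111 kPa)(44.3 − 14.6 L) = (111)(29.7) = 3297 J.

W ≈ 3300 J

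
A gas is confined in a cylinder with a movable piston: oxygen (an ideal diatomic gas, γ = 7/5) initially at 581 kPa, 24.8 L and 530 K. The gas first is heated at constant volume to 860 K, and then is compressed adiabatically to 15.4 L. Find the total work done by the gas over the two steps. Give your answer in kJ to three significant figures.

Step 1 (isochoric): W = 0 (constant volume).
After step 1: P = 942.8 kPa (V unchanged).
Step 2 (adiabatic): W = (P₁V₁ − P₂V₂)/(γ−1) = (23380 − 28289)/0.4 = -12273 J.
W_total = 0 − 12273 = -12273 J.

W_total ≈ -12.3 kJ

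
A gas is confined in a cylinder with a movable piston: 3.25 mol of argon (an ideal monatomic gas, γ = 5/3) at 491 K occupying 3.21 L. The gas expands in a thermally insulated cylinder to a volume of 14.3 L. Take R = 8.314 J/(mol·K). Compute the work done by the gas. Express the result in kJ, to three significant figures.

W ≈ 12.6 kJ

Adiabatic: TV^(γ−1) = const with γ = 5/3.
T₂ = T₁ (V₁/V₂)^(γ−1) = 491 × (3.21/14.3)^0.667 = 491 × 0.3694 = 181.4 K.
W_by = nCᵥ(T₁ − T₂) = (3.25)(12.47)(491 − 181.4) = 12550 J.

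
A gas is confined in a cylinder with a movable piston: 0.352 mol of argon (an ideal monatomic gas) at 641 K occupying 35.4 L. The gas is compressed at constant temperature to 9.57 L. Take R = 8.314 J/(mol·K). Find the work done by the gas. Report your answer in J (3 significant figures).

W ≈ -2450 J

Isothermal: W = nRT ln(V₂/V₁).
W = (0.352)(8.314)(641) × ln(9.57/35.4)
  = 1876 × -1.308
W_by_gas = -2454 J.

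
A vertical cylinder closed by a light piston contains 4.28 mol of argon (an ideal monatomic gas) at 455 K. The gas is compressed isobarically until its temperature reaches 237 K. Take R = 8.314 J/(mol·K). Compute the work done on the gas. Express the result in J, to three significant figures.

W ≈ 7760 J

Isobaric: W = P ΔV = nR ΔT.
W = (4.28)(8.314)(237 − 455) = -7757 J.
Work on gas = −W_by = 7757 J.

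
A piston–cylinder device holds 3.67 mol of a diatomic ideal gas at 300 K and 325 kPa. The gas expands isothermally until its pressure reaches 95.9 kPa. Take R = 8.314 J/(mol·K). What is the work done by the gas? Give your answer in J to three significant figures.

Isothermal process: W = nRT ln(V₂/V₁) = nRT ln(P₁/P₂).
W = (3.67)(8.314)(300) × ln(325/95.9)
  = 9154 × ln(3.389) = 9154 × 1.221
W_by_gas = 11172 J.

W ≈ 11200 J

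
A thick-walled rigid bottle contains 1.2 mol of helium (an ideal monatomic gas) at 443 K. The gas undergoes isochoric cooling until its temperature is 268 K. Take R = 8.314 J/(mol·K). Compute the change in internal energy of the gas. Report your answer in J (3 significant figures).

Constant volume ⇒ W = 0, so Q = ΔU = nCᵥΔT with Cᵥ = 3R/2 = 12.47 J/(mol·K).
ΔU = (1.2)(12.47)(268 − 443) = -2619 J.

ΔU ≈ -2620 J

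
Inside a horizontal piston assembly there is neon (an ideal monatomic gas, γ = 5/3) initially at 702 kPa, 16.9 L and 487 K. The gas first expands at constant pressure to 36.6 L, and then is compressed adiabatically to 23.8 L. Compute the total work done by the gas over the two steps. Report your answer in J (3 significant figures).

Step 1 (isobaric): W = PΔV = (702 kPa)(36.6 − 16.9 L) = 13829 J.
After step 1: P = 702 kPa, V = 36.6 L, T = 1055 K.
Step 2 (adiabatic): W = (P₁V₁ − P₂V₂)/(γ−1) = (25693 − 34231)/0.667 = -12807 J.
W_total = 13829 − 12807 = 1023 J.

W_total ≈ 1020 J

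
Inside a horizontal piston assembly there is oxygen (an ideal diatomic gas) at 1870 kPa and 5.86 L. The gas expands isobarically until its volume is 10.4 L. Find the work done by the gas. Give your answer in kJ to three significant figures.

Isobaric: W = P ΔV.
W = (1870 kPa)(10.4 − 5.86 L) = (1870)(4.54) = 8490 J.

W ≈ 8.49 kJ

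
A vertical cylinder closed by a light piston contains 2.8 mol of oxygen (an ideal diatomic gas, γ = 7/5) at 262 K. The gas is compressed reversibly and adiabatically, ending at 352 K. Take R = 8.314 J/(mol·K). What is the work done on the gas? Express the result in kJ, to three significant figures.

W ≈ 5.24 kJ

Adiabatic ⇒ Q = 0, so W_by = −ΔU = nCᵥ(T₁ − T₂).
Cᵥ = 5R/2 = 20.79 J/(mol·K).
W = (2.8)(20.79)(262 − 352) = -5238 J.
Work on gas = −W_by = 5238 J.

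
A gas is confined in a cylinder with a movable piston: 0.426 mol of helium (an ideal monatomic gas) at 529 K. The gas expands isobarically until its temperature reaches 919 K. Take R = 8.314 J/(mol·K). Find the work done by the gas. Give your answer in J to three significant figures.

Isobaric: W = P ΔV = nR ΔT.
W = (0.426)(8.314)(919 − 529) = 1381 J.

W ≈ 1380 J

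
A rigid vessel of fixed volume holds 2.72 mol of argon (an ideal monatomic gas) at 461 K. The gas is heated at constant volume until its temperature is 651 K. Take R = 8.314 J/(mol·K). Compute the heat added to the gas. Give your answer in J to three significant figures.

Constant volume ⇒ W = 0, so Q = ΔU = nCᵥΔT with Cᵥ = 3R/2 = 12.47 J/(mol·K).
ΔU = (2.72)(12.47)(651 − 461) = 6445 J.

Q ≈ 6450 J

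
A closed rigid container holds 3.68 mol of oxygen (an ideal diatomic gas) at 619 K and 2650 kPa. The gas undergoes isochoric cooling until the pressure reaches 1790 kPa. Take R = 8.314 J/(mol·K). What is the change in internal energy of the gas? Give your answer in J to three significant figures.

Constant volume ⇒ W = 0, so Q = ΔU = nCᵥΔT with Cᵥ = 5R/2 = 20.79 J/(mol·K).
At constant V, T₂/T₁ = P₂/P₁ ⇒ ΔT = T₁(P₂/P₁ − 1) = 619·(1790/2650 − 1) = -200.9 K.
ΔU = (3.68)(20.79)(-200.9) = -15365 J.

ΔU ≈ -15400 J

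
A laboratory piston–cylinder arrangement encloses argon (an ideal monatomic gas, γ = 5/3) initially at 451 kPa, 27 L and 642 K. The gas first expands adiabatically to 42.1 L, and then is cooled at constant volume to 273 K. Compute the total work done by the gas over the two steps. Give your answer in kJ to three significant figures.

W_total ≈ 4.68 kJ

Step 1 (adiabatic): W = (P₁V₁ − P₂V₂)/(γ−1) = (12177 − 9056)/0.667 = 4682 J.
Step 2 (isochoric): W = 0 (constant volume).
W_total = 4682 + 0 = 4682 J.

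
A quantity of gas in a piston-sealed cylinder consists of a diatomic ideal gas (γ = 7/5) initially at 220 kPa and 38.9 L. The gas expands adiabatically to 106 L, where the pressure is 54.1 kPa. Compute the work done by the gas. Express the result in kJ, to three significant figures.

Adiabatic: W = (P₁V₁ − P₂V₂)/(γ − 1) with γ = 7/5.
P₁V₁ = 8558 J, P₂V₂ = 5735 J.
W = (8558 − 5735) / 0.4 = 7059 J.

W ≈ 7.06 kJ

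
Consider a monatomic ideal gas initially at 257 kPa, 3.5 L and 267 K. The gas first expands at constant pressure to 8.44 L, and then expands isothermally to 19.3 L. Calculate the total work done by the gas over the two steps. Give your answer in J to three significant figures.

W_total ≈ 3060 J

Step 1 (isobaric): W = PΔV = (257 kPa)(8.44 − 3.5 L) = 1270 J.
After step 1: P = 257 kPa, V = 8.44 L, T = 643.9 K.
Step 2 (isothermal): W = P₁V₁ ln(V₂/V₁) = (2169) ln(19.3/8.44) = 1794 J.
W_total = 1270 + 1794 = 3064 J.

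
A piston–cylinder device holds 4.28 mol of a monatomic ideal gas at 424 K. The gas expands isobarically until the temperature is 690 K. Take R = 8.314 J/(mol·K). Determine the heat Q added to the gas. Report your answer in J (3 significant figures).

Isobaric: W = nRΔT = (4.28)(8.314)(266) = 9465 J.
ΔU = nCᵥΔT with Cᵥ = 3R/2: ΔU = (4.28)(12.47)(266) = 14198 J.
Q = ΔU + W = 14198 + 9465 = 23663 J.

Q ≈ 23700 J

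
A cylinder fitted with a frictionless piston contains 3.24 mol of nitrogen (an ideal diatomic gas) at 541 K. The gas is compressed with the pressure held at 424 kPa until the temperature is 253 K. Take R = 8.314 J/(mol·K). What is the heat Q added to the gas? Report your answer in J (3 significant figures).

Isobaric: W = nRΔT = (3.24)(8.314)(-288) = -7758 J.
ΔU = nCᵥΔT with Cᵥ = 5R/2: ΔU = (3.24)(20.79)(-288) = -19395 J.
Q = ΔU + W = -19395 − 7758 = -27153 J.

Q ≈ -27200 J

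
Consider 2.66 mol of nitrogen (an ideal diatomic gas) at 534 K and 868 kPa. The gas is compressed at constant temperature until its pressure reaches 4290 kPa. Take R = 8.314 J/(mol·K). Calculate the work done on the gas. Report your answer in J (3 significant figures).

Isothermal process: W = nRT ln(V₂/V₁) = nRT ln(P₁/P₂).
W = (2.66)(8.314)(534) × ln(868/4290)
  = 11810 × ln(0.2023) = 11810 × -1.598
W_by_gas = -18870 J; work on gas = −W_by = 18870 J.

W ≈ 18900 J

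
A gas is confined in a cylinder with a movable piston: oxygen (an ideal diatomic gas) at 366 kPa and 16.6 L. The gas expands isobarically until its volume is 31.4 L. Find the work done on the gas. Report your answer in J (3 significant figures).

W ≈ -5420 J

Isobaric: W = P ΔV.
W = (366 kPa)(31.4 − 16.6 L) = (366)(14.8) = 5417 J.
Work on gas = −W_by = -5417 J.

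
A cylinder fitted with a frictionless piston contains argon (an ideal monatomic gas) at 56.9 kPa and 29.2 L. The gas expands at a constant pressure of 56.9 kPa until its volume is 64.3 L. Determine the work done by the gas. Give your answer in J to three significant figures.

W ≈ 2000 J

Isobaric: W = P ΔV.
W = (56.9 kPa)(64.3 − 29.2 L) = (56.9)(35.1) = 1997 J.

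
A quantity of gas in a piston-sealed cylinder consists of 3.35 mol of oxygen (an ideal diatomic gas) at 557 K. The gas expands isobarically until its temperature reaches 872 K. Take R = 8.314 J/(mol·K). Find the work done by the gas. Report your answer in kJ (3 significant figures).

W ≈ 8.77 kJ

Isobaric: W = P ΔV = nR ΔT.
W = (3.35)(8.314)(872 − 557) = 8773 J.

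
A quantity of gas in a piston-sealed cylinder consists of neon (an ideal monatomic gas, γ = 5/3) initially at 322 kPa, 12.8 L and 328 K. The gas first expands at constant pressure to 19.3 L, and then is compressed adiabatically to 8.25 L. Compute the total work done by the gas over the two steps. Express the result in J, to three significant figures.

W_total ≈ -5010 J

Step 1 (isobaric): W = PΔV = (322 kPa)(19.3 − 12.8 L) = 2093 J.
After step 1: P = 322 kPa, V = 19.3 L, T = 494.6 K.
Step 2 (adiabatic): W = (P₁V₁ − P₂V₂)/(γ−1) = (6215 − 10952)/0.667 = -7106 J.
W_total = 2093 − 7106 = -5013 J.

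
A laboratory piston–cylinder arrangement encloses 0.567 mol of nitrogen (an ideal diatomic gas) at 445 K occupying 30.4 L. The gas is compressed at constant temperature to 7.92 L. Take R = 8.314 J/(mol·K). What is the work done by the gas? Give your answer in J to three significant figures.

Isothermal: W = nRT ln(V₂/V₁).
W = (0.567)(8.314)(445) × ln(7.92/30.4)
  = 2098 × -1.345
W_by_gas = -2822 J.

W ≈ -2820 J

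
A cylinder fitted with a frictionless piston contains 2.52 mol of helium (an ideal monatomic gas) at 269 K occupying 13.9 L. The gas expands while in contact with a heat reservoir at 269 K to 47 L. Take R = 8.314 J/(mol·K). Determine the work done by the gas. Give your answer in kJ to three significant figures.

Isothermal: W = nRT ln(V₂/V₁).
W = (2.52)(8.314)(269) × ln(47/13.9)
  = 5636 × 1.218
W_by_gas = 6866 J.

W ≈ 6.87 kJ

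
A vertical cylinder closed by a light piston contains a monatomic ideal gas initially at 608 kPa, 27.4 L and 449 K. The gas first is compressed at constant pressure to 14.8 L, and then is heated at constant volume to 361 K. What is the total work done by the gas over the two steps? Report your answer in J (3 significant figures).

W_total ≈ -7660 J

Step 1 (isobaric): W = PΔV = (608 kPa)(14.8 − 27.4 L) = -7661 J.
Step 2 (isochoric): W = 0 (constant volume).
W_total = -7661 + 0 = -7661 J.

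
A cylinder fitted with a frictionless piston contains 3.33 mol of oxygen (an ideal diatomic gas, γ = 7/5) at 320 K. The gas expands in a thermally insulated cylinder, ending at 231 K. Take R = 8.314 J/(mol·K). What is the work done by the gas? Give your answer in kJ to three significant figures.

Adiabatic ⇒ Q = 0, so W_by = −ΔU = nCᵥ(T₁ − T₂).
Cᵥ = 5R/2 = 20.79 J/(mol·K).
W = (3.33)(20.79)(320 − 231) = 6160 J.

W ≈ 6.16 kJ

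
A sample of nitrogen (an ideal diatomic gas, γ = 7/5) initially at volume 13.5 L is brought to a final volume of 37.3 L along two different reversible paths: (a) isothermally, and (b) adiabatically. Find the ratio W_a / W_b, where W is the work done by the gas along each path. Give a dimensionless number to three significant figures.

Path (a) isothermal: W = P₁V₁ ln(V₂/V₁) → W_a/(P₁V₁) = 1.016.
Path (b) adiabatic: W = P₁V₁(1 − (V₁/V₂)^(γ−1))/(γ−1) → W_b/(P₁V₁) = 0.8351.
W_a / W_b = 1.016 / 0.8351 = 1.217.

W_a / W_b ≈ 1.22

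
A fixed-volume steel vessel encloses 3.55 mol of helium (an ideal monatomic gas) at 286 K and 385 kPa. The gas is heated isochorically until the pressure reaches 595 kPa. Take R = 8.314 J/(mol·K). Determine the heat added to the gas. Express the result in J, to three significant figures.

Q ≈ 6910 J

Constant volume ⇒ W = 0, so Q = ΔU = nCᵥΔT with Cᵥ = 3R/2 = 12.47 J/(mol·K).
At constant V, T₂/T₁ = P₂/P₁ ⇒ ΔT = T₁(P₂/P₁ − 1) = 286·(595/385 − 1) = 156 K.
ΔU = (3.55)(12.47)(156) = 6906 J.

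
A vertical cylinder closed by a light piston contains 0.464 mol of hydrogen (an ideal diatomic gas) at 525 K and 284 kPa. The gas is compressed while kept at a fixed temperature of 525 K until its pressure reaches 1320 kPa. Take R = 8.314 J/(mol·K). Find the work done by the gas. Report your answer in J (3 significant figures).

Isothermal process: W = nRT ln(V₂/V₁) = nRT ln(P₁/P₂).
W = (0.464)(8.314)(525) × ln(284/1320)
  = 2025 × ln(0.2152) = 2025 × -1.536
W_by_gas = -3112 J.

W ≈ -3110 J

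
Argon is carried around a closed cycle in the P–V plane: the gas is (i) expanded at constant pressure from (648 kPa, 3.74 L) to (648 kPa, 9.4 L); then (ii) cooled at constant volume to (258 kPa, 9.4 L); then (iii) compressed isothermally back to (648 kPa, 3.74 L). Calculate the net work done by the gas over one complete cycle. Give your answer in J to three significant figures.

Leg (i): W = PΔV = (648)(9.4 − 3.74) = 3668 J.
Leg (ii): W = 0.
Leg (iii): W = PᵢVᵢ ln(V_f/Vᵢ) = (2425) ln(3.74/9.4) = -2235 J.
W_net = 3668 − 2235 = 1433 J.

W_net ≈ 1430 J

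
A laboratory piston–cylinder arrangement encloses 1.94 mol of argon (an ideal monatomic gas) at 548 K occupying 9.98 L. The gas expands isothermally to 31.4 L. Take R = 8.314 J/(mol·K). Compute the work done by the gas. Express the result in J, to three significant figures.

Isothermal: W = nRT ln(V₂/V₁).
W = (1.94)(8.314)(548) × ln(31.4/9.98)
  = 8839 × 1.146
W_by_gas = 10131 J.

W ≈ 10100 J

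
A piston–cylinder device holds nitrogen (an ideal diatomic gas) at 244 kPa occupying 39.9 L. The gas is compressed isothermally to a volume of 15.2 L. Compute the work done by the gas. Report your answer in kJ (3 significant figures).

W ≈ -9.40 kJ

Isothermal: W = nRT ln(V₂/V₁) = P₁V₁ ln(V₂/V₁).
P₁V₁ = (244 kPa)(39.9 L) = 9736 J.
W = 9736 × ln(15.2/39.9) = 9736 × -0.9651
W_by_gas = -9396 J.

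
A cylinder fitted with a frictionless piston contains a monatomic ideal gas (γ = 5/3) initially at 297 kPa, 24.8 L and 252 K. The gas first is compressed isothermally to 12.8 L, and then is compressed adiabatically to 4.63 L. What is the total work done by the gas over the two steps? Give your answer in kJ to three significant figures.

Step 1 (isothermal): W = P₁V₁ ln(V₂/V₁) = (7366) ln(12.8/24.8) = -4872 J.
After step 1: P = 575.4 kPa, V = 12.8 L, T = 252 K.
Step 2 (adiabatic): W = (P₁V₁ − P₂V₂)/(γ−1) = (7366 − 14509)/0.667 = -10715 J.
W_total = -4872 − 10715 = -15586 J.

W_total ≈ -15.6 kJ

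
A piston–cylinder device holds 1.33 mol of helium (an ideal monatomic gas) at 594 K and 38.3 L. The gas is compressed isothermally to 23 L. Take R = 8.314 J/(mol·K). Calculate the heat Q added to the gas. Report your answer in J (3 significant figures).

Q ≈ -3350 J

Isothermal ⇒ ΔU = 0, so Q = W = nRT ln(V₂/V₁).
Q = (1.33)(8.314)(594) ln(23/38.3) = 6568 × -0.51 = -3350 J.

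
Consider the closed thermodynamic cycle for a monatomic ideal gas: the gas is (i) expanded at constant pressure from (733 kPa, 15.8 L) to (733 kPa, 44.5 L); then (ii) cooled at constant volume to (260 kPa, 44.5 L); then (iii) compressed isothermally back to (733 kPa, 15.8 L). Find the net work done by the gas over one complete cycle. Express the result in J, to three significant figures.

Leg (i): W = PΔV = (733)(44.5 − 15.8) = 21037 J.
Leg (ii): W = 0.
Leg (iii): W = PᵢVᵢ ln(V_f/Vᵢ) = (11570) ln(15.8/44.5) = -11980 J.
W_net = 21037 − 11980 = 9057 J.

W_net ≈ 9060 J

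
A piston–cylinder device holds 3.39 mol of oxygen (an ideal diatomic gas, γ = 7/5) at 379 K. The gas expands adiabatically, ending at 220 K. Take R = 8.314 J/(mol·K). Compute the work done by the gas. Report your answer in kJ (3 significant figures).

Adiabatic ⇒ Q = 0, so W_by = −ΔU = nCᵥ(T₁ − T₂).
Cᵥ = 5R/2 = 20.79 J/(mol·K).
W = (3.39)(20.79)(379 − 220) = 11203 J.

W ≈ 11.2 kJ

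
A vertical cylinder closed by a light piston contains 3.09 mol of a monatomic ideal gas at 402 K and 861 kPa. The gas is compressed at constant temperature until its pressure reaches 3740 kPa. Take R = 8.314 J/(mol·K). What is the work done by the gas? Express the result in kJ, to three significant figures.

Isothermal process: W = nRT ln(V₂/V₁) = nRT ln(P₁/P₂).
W = (3.09)(8.314)(402) × ln(861/3740)
  = 10327 × ln(0.2302) = 10327 × -1.469
W_by_gas = -15168 J.

W ≈ -15.2 kJ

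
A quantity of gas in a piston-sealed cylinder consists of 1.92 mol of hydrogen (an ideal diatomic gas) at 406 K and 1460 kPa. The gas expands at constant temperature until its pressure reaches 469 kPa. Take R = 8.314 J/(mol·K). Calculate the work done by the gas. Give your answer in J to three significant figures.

Isothermal process: W = nRT ln(V₂/V₁) = nRT ln(P₁/P₂).
W = (1.92)(8.314)(406) × ln(1460/469)
  = 6481 × ln(3.113) = 6481 × 1.136
W_by_gas = 7360 J.

W ≈ 7360 J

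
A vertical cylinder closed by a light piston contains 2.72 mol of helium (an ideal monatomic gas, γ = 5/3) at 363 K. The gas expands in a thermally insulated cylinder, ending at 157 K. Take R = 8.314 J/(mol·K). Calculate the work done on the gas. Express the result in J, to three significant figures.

Adiabatic ⇒ Q = 0, so W_by = −ΔU = nCᵥ(T₁ − T₂).
Cᵥ = 3R/2 = 12.47 J/(mol·K).
W = (2.72)(12.47)(363 − 157) = 6988 J.
Work on gas = −W_by = -6988 J.

W ≈ -6990 J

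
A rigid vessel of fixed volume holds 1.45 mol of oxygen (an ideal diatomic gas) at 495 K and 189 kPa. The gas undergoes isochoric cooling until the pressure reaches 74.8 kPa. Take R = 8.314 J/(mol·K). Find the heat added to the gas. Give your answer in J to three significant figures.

Q ≈ -9010 J

Constant volume ⇒ W = 0, so Q = ΔU = nCᵥΔT with Cᵥ = 5R/2 = 20.79 J/(mol·K).
At constant V, T₂/T₁ = P₂/P₁ ⇒ ΔT = T₁(P₂/P₁ − 1) = 495·(74.8/189 − 1) = -299.1 K.
ΔU = (1.45)(20.79)(-299.1) = -9014 J.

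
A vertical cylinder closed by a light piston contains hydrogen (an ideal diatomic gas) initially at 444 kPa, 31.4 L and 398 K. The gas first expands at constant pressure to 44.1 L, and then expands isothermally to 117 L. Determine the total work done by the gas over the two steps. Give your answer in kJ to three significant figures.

W_total ≈ 24.7 kJ

Step 1 (isobaric): W = PΔV = (444 kPa)(44.1 − 31.4 L) = 5639 J.
After step 1: P = 444 kPa, V = 44.1 L, T = 559 K.
Step 2 (isothermal): W = P₁V₁ ln(V₂/V₁) = (19580) ln(117/44.1) = 19105 J.
W_total = 5639 + 19105 = 24744 J.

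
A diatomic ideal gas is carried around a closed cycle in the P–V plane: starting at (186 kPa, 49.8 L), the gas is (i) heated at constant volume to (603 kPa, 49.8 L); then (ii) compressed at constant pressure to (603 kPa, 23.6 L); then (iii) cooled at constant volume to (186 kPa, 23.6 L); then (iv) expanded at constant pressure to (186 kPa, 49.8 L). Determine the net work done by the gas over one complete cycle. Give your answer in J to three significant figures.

Constant-volume legs do no work.
W(ii) = (603)(23.6 − 49.8) = -15799 J; W(iv) = (186)(49.8 − 23.6) = 4873 J.
W_net = -15799 + 4873 = -10925 J (the counter-clockwise enclosed area).

W_net ≈ -10900 J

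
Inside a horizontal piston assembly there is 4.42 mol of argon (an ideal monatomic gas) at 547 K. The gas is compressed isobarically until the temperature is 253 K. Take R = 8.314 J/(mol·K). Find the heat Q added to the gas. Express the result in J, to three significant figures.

Isobaric: W = nRΔT = (4.42)(8.314)(-294) = -10804 J.
ΔU = nCᵥΔT with Cᵥ = 3R/2: ΔU = (4.42)(12.47)(-294) = -16206 J.
Q = ΔU + W = -16206 − 10804 = -27010 J.

Q ≈ -27000 J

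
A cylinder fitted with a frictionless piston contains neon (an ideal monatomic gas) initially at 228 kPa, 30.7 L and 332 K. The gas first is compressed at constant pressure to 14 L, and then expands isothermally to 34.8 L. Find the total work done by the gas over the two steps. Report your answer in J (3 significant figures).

W_total ≈ -901 J

Step 1 (isobaric): W = PΔV = (228 kPa)(14 − 30.7 L) = -3808 J.
After step 1: P = 228 kPa, V = 14 L, T = 151.4 K.
Step 2 (isothermal): W = P₁V₁ ln(V₂/V₁) = (3192) ln(34.8/14) = 2907 J.
W_total = -3808 + 2907 = -901.1 J.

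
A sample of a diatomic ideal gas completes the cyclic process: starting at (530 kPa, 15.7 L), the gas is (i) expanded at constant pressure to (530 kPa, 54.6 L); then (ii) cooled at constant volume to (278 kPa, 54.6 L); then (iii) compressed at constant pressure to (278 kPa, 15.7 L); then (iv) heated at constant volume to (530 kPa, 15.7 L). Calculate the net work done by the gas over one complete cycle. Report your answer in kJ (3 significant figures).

W_net ≈ 9.80 kJ

Constant-volume legs do no work.
W(i) = (530)(54.6 − 15.7) = 20617 J; W(iii) = (278)(15.7 − 54.6) = -10814 J.
W_net = 20617 − 10814 = 9803 J (the clockwise enclosed area).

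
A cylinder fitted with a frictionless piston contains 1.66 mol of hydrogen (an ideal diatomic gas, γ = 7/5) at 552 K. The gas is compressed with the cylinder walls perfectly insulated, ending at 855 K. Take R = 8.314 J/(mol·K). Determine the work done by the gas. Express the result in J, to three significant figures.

Adiabatic ⇒ Q = 0, so W_by = −ΔU = nCᵥ(T₁ − T₂).
Cᵥ = 5R/2 = 20.79 J/(mol·K).
W = (1.66)(20.79)(552 − 855) = -10454 J.

W ≈ -10500 J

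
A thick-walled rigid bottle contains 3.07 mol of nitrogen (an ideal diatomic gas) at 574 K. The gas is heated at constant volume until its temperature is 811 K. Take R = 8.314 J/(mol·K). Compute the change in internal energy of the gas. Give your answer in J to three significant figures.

ΔU ≈ 15100 J

Constant volume ⇒ W = 0, so Q = ΔU = nCᵥΔT with Cᵥ = 5R/2 = 20.79 J/(mol·K).
ΔU = (3.07)(20.79)(811 − 574) = 15123 J.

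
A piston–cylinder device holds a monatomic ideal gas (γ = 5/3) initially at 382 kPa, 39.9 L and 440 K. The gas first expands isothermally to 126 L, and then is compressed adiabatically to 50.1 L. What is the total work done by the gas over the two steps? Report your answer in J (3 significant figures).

Step 1 (isothermal): W = P₁V₁ ln(V₂/V₁) = (15242) ln(126/39.9) = 17527 J.
After step 1: P = 121 kPa, V = 126 L, T = 440 K.
Step 2 (adiabatic): W = (P₁V₁ − P₂V₂)/(γ−1) = (15242 − 28188)/0.667 = -19419 J.
W_total = 17527 − 19419 = -1892 J.

W_total ≈ -1890 J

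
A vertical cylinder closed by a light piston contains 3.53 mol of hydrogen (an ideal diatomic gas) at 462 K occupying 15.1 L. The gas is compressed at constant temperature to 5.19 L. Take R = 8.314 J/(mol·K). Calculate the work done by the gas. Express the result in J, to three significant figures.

Isothermal: W = nRT ln(V₂/V₁).
W = (3.53)(8.314)(462) × ln(5.19/15.1)
  = 13559 × -1.068
W_by_gas = -14480 J.

W ≈ -14500 J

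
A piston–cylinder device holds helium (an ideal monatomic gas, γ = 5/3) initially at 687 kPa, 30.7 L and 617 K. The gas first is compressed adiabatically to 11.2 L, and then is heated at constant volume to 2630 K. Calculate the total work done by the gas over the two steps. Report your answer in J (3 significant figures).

Step 1 (adiabatic): W = (P₁V₁ − P₂V₂)/(γ−1) = (21091 − 41309)/0.667 = -30327 J.
Step 2 (isochoric): W = 0 (constant volume).
W_total = -30327 + 0 = -30327 J.

W_total ≈ -30300 J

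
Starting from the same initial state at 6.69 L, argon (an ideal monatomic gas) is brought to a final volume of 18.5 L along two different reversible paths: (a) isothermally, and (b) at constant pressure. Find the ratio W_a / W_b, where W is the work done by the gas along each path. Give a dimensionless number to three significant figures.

W_a / W_b ≈ 0.576

Path (a) isothermal: W = P₁V₁ ln(V₂/V₁) → W_a/(P₁V₁) = 1.017.
Path (b) isobaric: W = P₁(V₂ − V₁) → W_b/(P₁V₁) = 1.765.
W_a / W_b = 1.017 / 1.765 = 0.5762.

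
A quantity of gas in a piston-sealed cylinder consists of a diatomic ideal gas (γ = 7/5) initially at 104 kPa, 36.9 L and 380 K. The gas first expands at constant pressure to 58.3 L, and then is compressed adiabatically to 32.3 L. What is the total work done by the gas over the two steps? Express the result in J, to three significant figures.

W_total ≈ -1810 J

Step 1 (isobaric): W = PΔV = (104 kPa)(58.3 − 36.9 L) = 2226 J.
After step 1: P = 104 kPa, V = 58.3 L, T = 600.4 K.
Step 2 (adiabatic): W = (P₁V₁ − P₂V₂)/(γ−1) = (6063 − 7679)/0.4 = -4039 J.
W_total = 2226 − 4039 = -1813 J.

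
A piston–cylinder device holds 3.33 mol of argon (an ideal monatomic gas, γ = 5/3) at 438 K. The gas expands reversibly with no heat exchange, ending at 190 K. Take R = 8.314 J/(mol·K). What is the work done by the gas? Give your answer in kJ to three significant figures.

Adiabatic ⇒ Q = 0, so W_by = −ΔU = nCᵥ(T₁ − T₂).
Cᵥ = 3R/2 = 12.47 J/(mol·K).
W = (3.33)(12.47)(438 − 190) = 10299 J.

W ≈ 10.3 kJ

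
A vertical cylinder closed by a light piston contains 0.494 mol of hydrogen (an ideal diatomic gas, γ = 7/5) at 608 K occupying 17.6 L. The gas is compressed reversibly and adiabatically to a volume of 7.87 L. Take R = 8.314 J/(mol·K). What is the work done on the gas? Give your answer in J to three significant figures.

Adiabatic: TV^(γ−1) = const with γ = 7/5.
T₂ = T₁ (V₁/V₂)^(γ−1) = 608 × (17.6/7.87)^0.4 = 608 × 1.38 = 838.9 K.
W_by = nCᵥ(T₁ − T₂) = (0.494)(20.79)(608 − 838.9) = -2371 J.
Work on gas = −W_by = 2371 J.

W ≈ 2370 J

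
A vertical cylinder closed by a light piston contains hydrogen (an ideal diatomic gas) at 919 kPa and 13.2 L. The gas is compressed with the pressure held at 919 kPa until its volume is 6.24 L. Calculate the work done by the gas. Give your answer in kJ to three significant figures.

W ≈ -6.40 kJ

Isobaric: W = P ΔV.
W = (919 kPa)(6.24 − 13.2 L) = (919)(-6.96) = -6396 J.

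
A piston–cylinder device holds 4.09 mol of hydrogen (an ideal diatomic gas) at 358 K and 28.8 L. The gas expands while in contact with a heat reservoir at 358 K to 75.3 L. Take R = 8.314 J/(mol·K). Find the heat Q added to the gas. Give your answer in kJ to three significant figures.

Isothermal ⇒ ΔU = 0, so Q = W = nRT ln(V₂/V₁).
Q = (4.09)(8.314)(358) ln(75.3/28.8) = 12174 × 0.9611 = 11700 J.

Q ≈ 11.7 kJ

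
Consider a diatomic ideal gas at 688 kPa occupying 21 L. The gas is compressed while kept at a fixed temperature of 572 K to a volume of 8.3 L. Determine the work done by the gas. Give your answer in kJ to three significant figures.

W ≈ -13.4 kJ

Isothermal: W = nRT ln(V₂/V₁) = P₁V₁ ln(V₂/V₁).
P₁V₁ = (688 kPa)(21 L) = 14448 J.
W = 14448 × ln(8.3/21) = 14448 × -0.9283
W_by_gas = -13412 J.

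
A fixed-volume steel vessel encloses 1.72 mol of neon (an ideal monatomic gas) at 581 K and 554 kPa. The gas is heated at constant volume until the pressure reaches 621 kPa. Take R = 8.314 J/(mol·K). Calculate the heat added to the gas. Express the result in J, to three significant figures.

Q ≈ 1510 J

Constant volume ⇒ W = 0, so Q = ΔU = nCᵥΔT with Cᵥ = 3R/2 = 12.47 J/(mol·K).
At constant V, T₂/T₁ = P₂/P₁ ⇒ ΔT = T₁(P₂/P₁ − 1) = 581·(621/554 − 1) = 70.27 K.
ΔU = (1.72)(12.47)(70.27) = 1507 J.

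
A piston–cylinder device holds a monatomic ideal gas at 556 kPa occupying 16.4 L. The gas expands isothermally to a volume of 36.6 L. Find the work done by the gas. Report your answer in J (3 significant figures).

W ≈ 7320 J

Isothermal: W = nRT ln(V₂/V₁) = P₁V₁ ln(V₂/V₁).
P₁V₁ = (556 kPa)(16.4 L) = 9118 J.
W = 9118 × ln(36.6/16.4) = 9118 × 0.8028
W_by_gas = 7320 J.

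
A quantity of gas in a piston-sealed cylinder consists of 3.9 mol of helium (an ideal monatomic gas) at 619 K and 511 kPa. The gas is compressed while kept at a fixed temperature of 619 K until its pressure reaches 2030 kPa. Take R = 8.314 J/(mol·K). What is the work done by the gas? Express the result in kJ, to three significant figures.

W ≈ -27.7 kJ

Isothermal process: W = nRT ln(V₂/V₁) = nRT ln(P₁/P₂).
W = (3.9)(8.314)(619) × ln(511/2030)
  = 20071 × ln(0.2517) = 20071 × -1.379
W_by_gas = -27686 J.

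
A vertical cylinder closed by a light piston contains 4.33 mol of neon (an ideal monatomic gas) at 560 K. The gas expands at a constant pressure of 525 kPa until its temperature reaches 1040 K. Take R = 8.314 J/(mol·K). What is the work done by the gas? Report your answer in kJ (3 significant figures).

W ≈ 17.3 kJ

Isobaric: W = P ΔV = nR ΔT.
W = (4.33)(8.314)(1040 − 560) = 17280 J.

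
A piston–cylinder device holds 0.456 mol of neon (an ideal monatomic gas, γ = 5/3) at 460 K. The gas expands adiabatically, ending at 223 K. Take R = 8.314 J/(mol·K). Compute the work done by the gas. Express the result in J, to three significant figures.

W ≈ 1350 J

Adiabatic ⇒ Q = 0, so W_by = −ΔU = nCᵥ(T₁ − T₂).
Cᵥ = 3R/2 = 12.47 J/(mol·K).
W = (0.456)(12.47)(460 − 223) = 1348 J.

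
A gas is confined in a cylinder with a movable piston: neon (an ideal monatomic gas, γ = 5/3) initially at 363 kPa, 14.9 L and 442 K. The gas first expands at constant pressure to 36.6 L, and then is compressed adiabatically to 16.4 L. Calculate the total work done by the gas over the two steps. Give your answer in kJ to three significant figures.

Step 1 (isobaric): W = PΔV = (363 kPa)(36.6 − 14.9 L) = 7877 J.
After step 1: P = 363 kPa, V = 36.6 L, T = 1086 K.
Step 2 (adiabatic): W = (P₁V₁ − P₂V₂)/(γ−1) = (13286 − 22689)/0.667 = -14105 J.
W_total = 7877 − 14105 = -6227 J.

W_total ≈ -6.23 kJ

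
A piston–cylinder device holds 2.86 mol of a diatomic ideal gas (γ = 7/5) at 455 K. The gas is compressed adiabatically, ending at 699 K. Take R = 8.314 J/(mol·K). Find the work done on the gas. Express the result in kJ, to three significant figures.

Adiabatic ⇒ Q = 0, so W_by = −ΔU = nCᵥ(T₁ − T₂).
Cᵥ = 5R/2 = 20.79 J/(mol·K).
W = (2.86)(20.79)(455 − 699) = -14505 J.
Work on gas = −W_by = 14505 J.

W ≈ 14.5 kJ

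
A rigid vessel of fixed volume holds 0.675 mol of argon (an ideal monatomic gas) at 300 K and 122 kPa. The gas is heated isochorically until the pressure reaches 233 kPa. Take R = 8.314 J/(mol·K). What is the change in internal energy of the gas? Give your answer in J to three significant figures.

ΔU ≈ 2300 J

Constant volume ⇒ W = 0, so Q = ΔU = nCᵥΔT with Cᵥ = 3R/2 = 12.47 J/(mol·K).
At constant V, T₂/T₁ = P₂/P₁ ⇒ ΔT = T₁(P₂/P₁ − 1) = 300·(233/122 − 1) = 273 K.
ΔU = (0.675)(12.47)(273) = 2298 J.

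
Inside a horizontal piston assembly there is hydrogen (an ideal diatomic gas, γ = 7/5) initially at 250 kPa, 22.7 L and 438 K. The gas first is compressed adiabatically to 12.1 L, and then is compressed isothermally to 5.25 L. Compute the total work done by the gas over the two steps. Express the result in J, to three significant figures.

Step 1 (adiabatic): W = (P₁V₁ − P₂V₂)/(γ−1) = (5675 − 7299)/0.4 = -4060 J.
After step 1: P = 603.2 kPa, V = 12.1 L, T = 563.3 K.
Step 2 (isothermal): W = P₁V₁ ln(V₂/V₁) = (7299) ln(5.25/12.1) = -6094 J.
W_total = -4060 − 6094 = -10154 J.

W_total ≈ -10200 J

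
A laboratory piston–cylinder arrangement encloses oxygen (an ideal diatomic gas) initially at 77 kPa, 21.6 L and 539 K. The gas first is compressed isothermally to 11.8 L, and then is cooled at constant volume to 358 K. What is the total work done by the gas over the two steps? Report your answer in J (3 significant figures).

W_total ≈ -1010 J

Step 1 (isothermal): W = P₁V₁ ln(V₂/V₁) = (1663) ln(11.8/21.6) = -1006 J.
Step 2 (isochoric): W = 0 (constant volume).
W_total = -1006 + 0 = -1006 J.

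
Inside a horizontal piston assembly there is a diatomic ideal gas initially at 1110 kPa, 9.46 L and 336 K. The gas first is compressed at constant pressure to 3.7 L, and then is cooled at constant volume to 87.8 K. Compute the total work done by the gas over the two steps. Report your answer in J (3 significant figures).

Step 1 (isobaric): W = PΔV = (1110 kPa)(3.7 − 9.46 L) = -6394 J.
Step 2 (isochoric): W = 0 (constant volume).
W_total = -6394 + 0 = -6394 J.

W_total ≈ -6390 J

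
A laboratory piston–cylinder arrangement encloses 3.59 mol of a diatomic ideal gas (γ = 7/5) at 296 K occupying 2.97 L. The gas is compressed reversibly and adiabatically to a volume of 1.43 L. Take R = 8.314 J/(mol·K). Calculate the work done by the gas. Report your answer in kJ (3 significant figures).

W ≈ -7.50 kJ

Adiabatic: TV^(γ−1) = const with γ = 7/5.
T₂ = T₁ (V₁/V₂)^(γ−1) = 296 × (2.97/1.43)^0.4 = 296 × 1.34 = 396.5 K.
W_by = nCᵥ(T₁ − T₂) = (3.59)(20.79)(296 − 396.5) = -7500 J.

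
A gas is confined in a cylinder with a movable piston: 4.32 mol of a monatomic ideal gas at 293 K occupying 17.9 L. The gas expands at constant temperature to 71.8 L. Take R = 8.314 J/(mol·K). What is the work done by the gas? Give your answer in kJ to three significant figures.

Isothermal: W = nRT ln(V₂/V₁).
W = (4.32)(8.314)(293) × ln(71.8/17.9)
  = 10524 × 1.389
W_by_gas = 14618 J.

W ≈ 14.6 kJ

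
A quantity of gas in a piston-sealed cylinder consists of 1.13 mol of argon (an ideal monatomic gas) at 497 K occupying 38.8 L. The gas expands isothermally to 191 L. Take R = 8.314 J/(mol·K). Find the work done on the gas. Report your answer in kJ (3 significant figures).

Isothermal: W = nRT ln(V₂/V₁).
W = (1.13)(8.314)(497) × ln(191/38.8)
  = 4669 × 1.594
W_by_gas = 7442 J; work on gas = −W_by = -7442 J.

W ≈ -7.44 kJ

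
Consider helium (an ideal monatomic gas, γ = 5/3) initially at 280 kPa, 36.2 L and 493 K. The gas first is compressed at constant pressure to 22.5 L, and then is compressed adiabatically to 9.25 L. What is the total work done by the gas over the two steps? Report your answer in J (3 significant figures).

Step 1 (isobaric): W = PΔV = (280 kPa)(22.5 − 36.2 L) = -3836 J.
After step 1: P = 280 kPa, V = 22.5 L, T = 306.4 K.
Step 2 (adiabatic): W = (P₁V₁ − P₂V₂)/(γ−1) = (6300 − 11395)/0.667 = -7642 J.
W_total = -3836 − 7642 = -11478 J.

W_total ≈ -11500 J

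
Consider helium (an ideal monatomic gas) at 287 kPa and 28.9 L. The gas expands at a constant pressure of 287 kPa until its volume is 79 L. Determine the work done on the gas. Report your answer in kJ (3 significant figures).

Isobaric: W = P ΔV.
W = (287 kPa)(79 − 28.9 L) = (287)(50.1) = 14379 J.
Work on gas = −W_by = -14379 J.

W ≈ -14.4 kJ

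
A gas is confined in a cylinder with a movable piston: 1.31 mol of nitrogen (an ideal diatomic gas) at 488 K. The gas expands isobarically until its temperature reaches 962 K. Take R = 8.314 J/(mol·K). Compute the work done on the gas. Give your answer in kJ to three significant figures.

W ≈ -5.16 kJ

Isobaric: W = P ΔV = nR ΔT.
W = (1.31)(8.314)(962 − 488) = 5162 J.
Work on gas = −W_by = -5162 J.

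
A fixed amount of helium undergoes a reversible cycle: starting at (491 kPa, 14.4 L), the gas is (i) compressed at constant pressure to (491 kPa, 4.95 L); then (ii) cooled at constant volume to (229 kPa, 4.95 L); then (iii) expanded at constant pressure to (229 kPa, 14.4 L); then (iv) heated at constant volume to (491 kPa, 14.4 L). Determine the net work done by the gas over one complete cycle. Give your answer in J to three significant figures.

W_net ≈ -2480 J

Constant-volume legs do no work.
W(i) = (491)(4.95 − 14.4) = -4640 J; W(iii) = (229)(14.4 − 4.95) = 2164 J.
W_net = -4640 + 2164 = -2476 J (the counter-clockwise enclosed area).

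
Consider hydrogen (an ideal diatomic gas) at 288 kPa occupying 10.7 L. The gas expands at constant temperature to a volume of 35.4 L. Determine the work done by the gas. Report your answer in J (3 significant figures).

W ≈ 3690 J

Isothermal: W = nRT ln(V₂/V₁) = P₁V₁ ln(V₂/V₁).
P₁V₁ = (288 kPa)(10.7 L) = 3082 J.
W = 3082 × ln(35.4/10.7) = 3082 × 1.196
W_by_gas = 3687 J.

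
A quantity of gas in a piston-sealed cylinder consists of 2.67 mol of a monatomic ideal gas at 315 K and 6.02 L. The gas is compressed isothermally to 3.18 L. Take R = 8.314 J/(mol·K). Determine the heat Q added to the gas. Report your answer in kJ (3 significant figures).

Isothermal ⇒ ΔU = 0, so Q = W = nRT ln(V₂/V₁).
Q = (2.67)(8.314)(315) ln(3.18/6.02) = 6992 × -0.6382 = -4463 J.

Q ≈ -4.46 kJ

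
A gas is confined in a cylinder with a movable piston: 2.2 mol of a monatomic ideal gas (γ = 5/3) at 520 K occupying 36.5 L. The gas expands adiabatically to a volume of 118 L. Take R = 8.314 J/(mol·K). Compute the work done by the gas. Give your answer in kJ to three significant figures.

Adiabatic: TV^(γ−1) = const with γ = 5/3.
T₂ = T₁ (V₁/V₂)^(γ−1) = 520 × (36.5/118)^0.667 = 520 × 0.4574 = 237.8 K.
W_by = nCᵥ(T₁ − T₂) = (2.2)(12.47)(520 − 237.8) = 7742 J.

W ≈ 7.74 kJ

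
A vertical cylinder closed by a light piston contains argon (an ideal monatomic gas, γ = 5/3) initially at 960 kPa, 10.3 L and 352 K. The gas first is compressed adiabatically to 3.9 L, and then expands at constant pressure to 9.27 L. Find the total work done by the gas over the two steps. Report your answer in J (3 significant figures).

Step 1 (adiabatic): W = (P₁V₁ − P₂V₂)/(γ−1) = (9888 − 18893)/0.667 = -13507 J.
After step 1: P = 4844 kPa, V = 3.9 L, T = 672.5 K.
Step 2 (isobaric): W = PΔV = (4844 kPa)(9.27 − 3.9 L) = 26014 J.
W_total = -13507 + 26014 = 12507 J.

W_total ≈ 12500 J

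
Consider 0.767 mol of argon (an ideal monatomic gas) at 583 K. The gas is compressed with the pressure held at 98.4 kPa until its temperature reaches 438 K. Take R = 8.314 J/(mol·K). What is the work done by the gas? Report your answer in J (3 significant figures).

Isobaric: W = P ΔV = nR ΔT.
W = (0.767)(8.314)(438 − 583) = -924.6 J.

W ≈ -925 J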